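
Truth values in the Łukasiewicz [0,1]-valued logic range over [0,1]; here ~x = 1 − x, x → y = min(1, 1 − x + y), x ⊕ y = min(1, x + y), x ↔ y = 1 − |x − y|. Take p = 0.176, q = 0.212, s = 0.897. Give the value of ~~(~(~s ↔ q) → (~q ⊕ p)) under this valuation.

~s = 1 − 0.897 = 0.103
~s ↔ q = 1 − |0.103 − 0.212| = 1 − 0.109 = 0.891
~(~s ↔ q) = 1 − 0.891 = 0.109
~q = 1 − 0.212 = 0.788
~q ⊕ p = min(1, 0.788 + 0.176) = min(1, 0.964) = 0.964
~(~s ↔ q) → (~q ⊕ p) = min(1, 1 − 0.109 + 0.964) = min(1, 1.855) = 1.000
~(~(~s ↔ q) → (~q ⊕ p)) = 1 − 1.000 = 0.000
~~(~(~s ↔ q) → (~q ⊕ p)) = 1 − 0.000 = 1.000

1.000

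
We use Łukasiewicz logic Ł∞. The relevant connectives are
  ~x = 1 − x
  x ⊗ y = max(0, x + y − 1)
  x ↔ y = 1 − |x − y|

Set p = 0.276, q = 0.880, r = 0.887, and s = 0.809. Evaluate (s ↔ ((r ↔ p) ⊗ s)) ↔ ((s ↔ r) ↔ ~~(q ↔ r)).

r ↔ p = 1 − |0.887 − 0.276| = 1 − 0.611 = 0.389
(r ↔ p) ⊗ s = max(0, 0.389 + 0.809 − 1) = max(0, 0.198) = 0.198
s ↔ ((r ↔ p) ⊗ s) = 1 − |0.809 − 0.198| = 1 − 0.611 = 0.389
s ↔ r = 1 − |0.809 − 0.887| = 1 − 0.078 = 0.922
q ↔ r = 1 − |0.880 − 0.887| = 1 − 0.007 = 0.993
~(q ↔ r) = 1 − 0.993 = 0.007
~~(q ↔ r) = 1 − 0.007 = 0.993
(s ↔ r) ↔ ~~(q ↔ r) = 1 − |0.922 − 0.993| = 1 − 0.071 = 0.929
(s ↔ ((r ↔ p) ⊗ s)) ↔ ((s ↔ r) ↔ ~~(q ↔ r)) = 1 − |0.389 − 0.929| = 1 − 0.540 = 0.460

0.460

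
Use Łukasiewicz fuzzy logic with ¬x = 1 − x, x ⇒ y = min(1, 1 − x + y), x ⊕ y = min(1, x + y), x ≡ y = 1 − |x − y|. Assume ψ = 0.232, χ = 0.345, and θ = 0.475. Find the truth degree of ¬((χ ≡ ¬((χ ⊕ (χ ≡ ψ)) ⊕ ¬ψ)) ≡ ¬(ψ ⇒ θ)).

0.655

χ ≡ ψ = 1 − |0.345 − 0.232| = 1 − 0.113 = 0.887
χ ⊕ (χ ≡ ψ) = min(1, 0.345 + 0.887) = min(1, 1.232) = 1.000
¬ψ = 1 − 0.232 = 0.768
(χ ⊕ (χ ≡ ψ)) ⊕ ¬ψ = min(1, 1.000 + 0.768) = min(1, 1.768) = 1.000
¬((χ ⊕ (χ ≡ ψ)) ⊕ ¬ψ) = 1 − 1.000 = 0.000
χ ≡ ¬((χ ⊕ (χ ≡ ψ)) ⊕ ¬ψ) = 1 − |0.345 − 0.000| = 1 − 0.345 = 0.655
ψ ⇒ θ = min(1, 1 − 0.232 + 0.475) = min(1, 1.243) = 1.000
¬(ψ ⇒ θ) = 1 − 1.000 = 0.000
(χ ≡ ¬((χ ⊕ (χ ≡ ψ)) ⊕ ¬ψ)) ≡ ¬(ψ ⇒ θ) = 1 − |0.655 − 0.000| = 1 − 0.655 = 0.345
¬((χ ≡ ¬((χ ⊕ (χ ≡ ψ)) ⊕ ¬ψ)) ≡ ¬(ψ ⇒ θ)) = 1 − 0.345 = 0.655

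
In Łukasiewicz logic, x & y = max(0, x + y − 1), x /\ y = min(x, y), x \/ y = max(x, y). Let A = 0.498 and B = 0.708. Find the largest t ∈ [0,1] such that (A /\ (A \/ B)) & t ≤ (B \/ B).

1.000

A \/ B = max(0.498, 0.708) = 0.708
A /\ (A \/ B) = min(0.498, 0.708) = 0.498
So the left factor is A /\ (A \/ B) = 0.498.
B \/ B = max(0.708, 0.708) = 0.708
So the right-hand bound is B \/ B = 0.708.
The residuum of the Łukasiewicz t-norm gives the supremum: min(1, 1 − 0.498 + 0.708).
1 − 0.498 + 0.708 = 1.210, so t = min(1, 1.210) = 1.000.
Check: 0.498 & 1.000 = max(0, 0.498) = 0.498 ≤ 0.708.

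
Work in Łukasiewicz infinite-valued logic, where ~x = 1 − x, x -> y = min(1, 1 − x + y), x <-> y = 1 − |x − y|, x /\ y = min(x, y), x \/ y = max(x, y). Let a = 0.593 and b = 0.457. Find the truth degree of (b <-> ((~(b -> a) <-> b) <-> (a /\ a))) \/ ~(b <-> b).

0.507

b -> a = min(1, 1 − 0.457 + 0.593) = min(1, 1.136) = 1.000
~(b -> a) = 1 − 1.000 = 0.000
~(b -> a) <-> b = 1 − |0.000 − 0.457| = 1 − 0.457 = 0.543
a /\ a = min(0.593, 0.593) = 0.593
(~(b -> a) <-> b) <-> (a /\ a) = 1 − |0.543 − 0.593| = 1 − 0.050 = 0.950
b <-> ((~(b -> a) <-> b) <-> (a /\ a)) = 1 − |0.457 − 0.950| = 1 − 0.493 = 0.507
b <-> b = 1 − |0.457 − 0.457| = 1 − 0.000 = 1.000
~(b <-> b) = 1 − 1.000 = 0.000
(b <-> ((~(b -> a) <-> b) <-> (a /\ a))) \/ ~(b <-> b) = max(0.507, 0.000) = 0.507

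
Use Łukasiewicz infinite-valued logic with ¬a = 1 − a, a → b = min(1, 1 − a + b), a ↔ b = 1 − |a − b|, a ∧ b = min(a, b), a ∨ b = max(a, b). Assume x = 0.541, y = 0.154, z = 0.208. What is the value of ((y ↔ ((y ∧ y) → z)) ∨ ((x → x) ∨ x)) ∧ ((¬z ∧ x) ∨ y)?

y ∧ y = min(0.154, 0.154) = 0.154
(y ∧ y) → z = min(1, 1 − 0.154 + 0.208) = min(1, 1.054) = 1.000
y ↔ ((y ∧ y) → z) = 1 − |0.154 − 1.000| = 1 − 0.846 = 0.154
x → x = min(1, 1 − 0.541 + 0.541) = min(1, 1.000) = 1.000
(x → x) ∨ x = max(1.000, 0.541) = 1.000
(y ↔ ((y ∧ y) → z)) ∨ ((x → x) ∨ x) = max(0.154, 1.000) = 1.000
¬z = 1 − 0.208 = 0.792
¬z ∧ x = min(0.792, 0.541) = 0.541
(¬z ∧ x) ∨ y = max(0.541, 0.154) = 0.541
((y ↔ ((y ∧ y) → z)) ∨ ((x → x) ∨ x)) ∧ ((¬z ∧ x) ∨ y) = min(1.000, 0.541) = 0.541

0.541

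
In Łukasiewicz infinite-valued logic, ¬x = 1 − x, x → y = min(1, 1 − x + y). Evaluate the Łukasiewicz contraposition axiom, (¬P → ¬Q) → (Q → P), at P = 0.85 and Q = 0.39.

1.00

¬P = 1 − 0.85 = 0.15
¬Q = 1 − 0.39 = 0.61
¬P → ¬Q = min(1, 1 − 0.15 + 0.61) = min(1, 1.46) = 1.00
Q → P = min(1, 1 − 0.39 + 0.85) = min(1, 1.46) = 1.00
(¬P → ¬Q) → (Q → P) = min(1, 1 − 1.00 + 1.00) = min(1, 1.00) = 1.00
(As expected: an axiom of Ł∞, always 1.)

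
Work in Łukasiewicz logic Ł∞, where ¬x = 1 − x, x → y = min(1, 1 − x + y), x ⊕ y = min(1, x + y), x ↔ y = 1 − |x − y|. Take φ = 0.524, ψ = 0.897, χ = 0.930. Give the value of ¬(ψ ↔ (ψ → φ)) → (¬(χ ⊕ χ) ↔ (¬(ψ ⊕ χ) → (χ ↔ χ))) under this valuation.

ψ → φ = min(1, 1 − 0.897 + 0.524) = min(1, 0.627) = 0.627
ψ ↔ (ψ → φ) = 1 − |0.897 − 0.627| = 1 − 0.270 = 0.730
¬(ψ ↔ (ψ → φ)) = 1 − 0.730 = 0.270
χ ⊕ χ = min(1, 0.930 + 0.930) = min(1, 1.860) = 1.000
¬(χ ⊕ χ) = 1 − 1.000 = 0.000
ψ ⊕ χ = min(1, 0.897 + 0.930) = min(1, 1.827) = 1.000
¬(ψ ⊕ χ) = 1 − 1.000 = 0.000
χ ↔ χ = 1 − |0.930 − 0.930| = 1 − 0.000 = 1.000
¬(ψ ⊕ χ) → (χ ↔ χ) = min(1, 1 − 0.000 + 1.000) = min(1, 2.000) = 1.000
¬(χ ⊕ χ) ↔ (¬(ψ ⊕ χ) → (χ ↔ χ)) = 1 − |0.000 − 1.000| = 1 − 1.000 = 0.000
¬(ψ ↔ (ψ → φ)) → (¬(χ ⊕ χ) ↔ (¬(ψ ⊕ χ) → (χ ↔ χ))) = min(1, 1 − 0.270 + 0.000) = min(1, 0.730) = 0.730

0.730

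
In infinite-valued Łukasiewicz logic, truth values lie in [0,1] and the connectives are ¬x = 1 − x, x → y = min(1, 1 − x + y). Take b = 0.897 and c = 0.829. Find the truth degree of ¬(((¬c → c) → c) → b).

¬c = 1 − 0.829 = 0.171
¬c → c = min(1, 1 − 0.171 + 0.829) = min(1, 1.658) = 1.000
(¬c → c) → c = min(1, 1 − 1.000 + 0.829) = min(1, 0.829) = 0.829
((¬c → c) → c) → b = min(1, 1 − 0.829 + 0.897) = min(1, 1.068) = 1.000
¬(((¬c → c) → c) → b) = 1 − 1.000 = 0.000

0.000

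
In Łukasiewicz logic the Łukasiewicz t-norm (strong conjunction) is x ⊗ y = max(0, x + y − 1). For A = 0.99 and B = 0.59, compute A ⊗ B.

0.58

A ⊗ B = max(0, 0.99 + 0.59 − 1) = max(0, 0.58) = 0.58
For comparison, the Gödel (minimum) t-norm min(x, y) would give 0.59.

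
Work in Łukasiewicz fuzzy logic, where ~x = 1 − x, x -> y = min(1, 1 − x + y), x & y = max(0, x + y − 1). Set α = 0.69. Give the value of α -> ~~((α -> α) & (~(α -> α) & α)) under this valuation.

α -> α = min(1, 1 − 0.69 + 0.69) = min(1, 1.00) = 1.00
~(α -> α) = 1 − 1.00 = 0.00
~(α -> α) & α = max(0, 0.00 + 0.69 − 1) = max(0, -0.31) = 0.00
(α -> α) & (~(α -> α) & α) = max(0, 1.00 + 0.00 − 1) = max(0, 0.00) = 0.00
~((α -> α) & (~(α -> α) & α)) = 1 − 0.00 = 1.00
~~((α -> α) & (~(α -> α) & α)) = 1 − 1.00 = 0.00
α -> ~~((α -> α) & (~(α -> α) & α)) = min(1, 1 − 0.69 + 0.00) = min(1, 0.31) = 0.31

0.31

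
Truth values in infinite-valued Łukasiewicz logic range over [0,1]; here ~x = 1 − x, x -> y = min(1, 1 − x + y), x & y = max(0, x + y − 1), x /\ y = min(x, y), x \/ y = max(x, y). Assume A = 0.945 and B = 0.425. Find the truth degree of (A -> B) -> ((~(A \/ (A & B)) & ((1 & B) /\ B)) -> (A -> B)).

1.000

A -> B = min(1, 1 − 0.945 + 0.425) = min(1, 0.480) = 0.480
A & B = max(0, 0.945 + 0.425 − 1) = max(0, 0.370) = 0.370
A \/ (A & B) = max(0.945, 0.370) = 0.945
~(A \/ (A & B)) = 1 − 0.945 = 0.055
1 & B = max(0, 1.000 + 0.425 − 1) = max(0, 0.425) = 0.425
(1 & B) /\ B = min(0.425, 0.425) = 0.425
~(A \/ (A & B)) & ((1 & B) /\ B) = max(0, 0.055 + 0.425 − 1) = max(0, -0.520) = 0.000
(~(A \/ (A & B)) & ((1 & B) /\ B)) -> (A -> B) = min(1, 1 − 0.000 + 0.480) = min(1, 1.480) = 1.000
(A -> B) -> ((~(A \/ (A & B)) & ((1 & B) /\ B)) -> (A -> B)) = min(1, 1 − 0.480 + 1.000) = min(1, 1.520) = 1.000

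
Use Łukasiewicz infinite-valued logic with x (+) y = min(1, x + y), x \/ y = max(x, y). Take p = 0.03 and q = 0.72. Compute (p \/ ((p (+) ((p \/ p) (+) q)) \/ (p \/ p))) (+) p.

p \/ p = max(0.03, 0.03) = 0.03
(p \/ p) (+) q = min(1, 0.03 + 0.72) = min(1, 0.75) = 0.75
p (+) ((p \/ p) (+) q) = min(1, 0.03 + 0.75) = min(1, 0.78) = 0.78
(p (+) ((p \/ p) (+) q)) \/ (p \/ p) = max(0.78, 0.03) = 0.78
p \/ ((p (+) ((p \/ p) (+) q)) \/ (p \/ p)) = max(0.03, 0.78) = 0.78
(p \/ ((p (+) ((p \/ p) (+) q)) \/ (p \/ p))) (+) p = min(1, 0.78 + 0.03) = min(1, 0.81) = 0.81

0.81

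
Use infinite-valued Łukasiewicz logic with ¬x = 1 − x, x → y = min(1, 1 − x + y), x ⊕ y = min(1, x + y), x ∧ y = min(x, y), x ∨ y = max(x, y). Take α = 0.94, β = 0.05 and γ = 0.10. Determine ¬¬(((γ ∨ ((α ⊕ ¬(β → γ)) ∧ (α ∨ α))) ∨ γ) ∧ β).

0.05

β → γ = min(1, 1 − 0.05 + 0.10) = min(1, 1.05) = 1.00
¬(β → γ) = 1 − 1.00 = 0.00
α ⊕ ¬(β → γ) = min(1, 0.94 + 0.00) = min(1, 0.94) = 0.94
α ∨ α = max(0.94, 0.94) = 0.94
(α ⊕ ¬(β → γ)) ∧ (α ∨ α) = min(0.94, 0.94) = 0.94
γ ∨ ((α ⊕ ¬(β → γ)) ∧ (α ∨ α)) = max(0.10, 0.94) = 0.94
(γ ∨ ((α ⊕ ¬(β → γ)) ∧ (α ∨ α))) ∨ γ = max(0.94, 0.10) = 0.94
((γ ∨ ((α ⊕ ¬(β → γ)) ∧ (α ∨ α))) ∨ γ) ∧ β = min(0.94, 0.05) = 0.05
¬(((γ ∨ ((α ⊕ ¬(β → γ)) ∧ (α ∨ α))) ∨ γ) ∧ β) = 1 − 0.05 = 0.95
¬¬(((γ ∨ ((α ⊕ ¬(β → γ)) ∧ (α ∨ α))) ∨ γ) ∧ β) = 1 − 0.95 = 0.05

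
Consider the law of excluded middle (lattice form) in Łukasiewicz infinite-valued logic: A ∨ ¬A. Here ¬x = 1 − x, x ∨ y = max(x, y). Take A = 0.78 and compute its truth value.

¬A = 1 − 0.78 = 0.22
A ∨ ¬A = max(0.78, 0.22) = 0.78
(The value 0.78 < 1 shows this instance is not satisfied; not a Ł∞-tautology — its value is max(a, 1−a).)

0.78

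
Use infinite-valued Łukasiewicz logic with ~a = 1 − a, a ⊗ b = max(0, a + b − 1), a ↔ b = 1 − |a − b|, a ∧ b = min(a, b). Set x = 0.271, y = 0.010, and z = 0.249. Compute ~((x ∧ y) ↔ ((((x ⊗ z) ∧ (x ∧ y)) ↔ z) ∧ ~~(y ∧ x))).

x ∧ y = min(0.271, 0.010) = 0.010
x ⊗ z = max(0, 0.271 + 0.249 − 1) = max(0, -0.480) = 0.000
(x ⊗ z) ∧ (x ∧ y) = min(0.000, 0.010) = 0.000
((x ⊗ z) ∧ (x ∧ y)) ↔ z = 1 − |0.000 − 0.249| = 1 − 0.249 = 0.751
y ∧ x = min(0.010, 0.271) = 0.010
~(y ∧ x) = 1 − 0.010 = 0.990
~~(y ∧ x) = 1 − 0.990 = 0.010
(((x ⊗ z) ∧ (x ∧ y)) ↔ z) ∧ ~~(y ∧ x) = min(0.751, 0.010) = 0.010
(x ∧ y) ↔ ((((x ⊗ z) ∧ (x ∧ y)) ↔ z) ∧ ~~(y ∧ x)) = 1 − |0.010 − 0.010| = 1 − 0.000 = 1.000
~((x ∧ y) ↔ ((((x ⊗ z) ∧ (x ∧ y)) ↔ z) ∧ ~~(y ∧ x))) = 1 − 1.000 = 0.000

0.000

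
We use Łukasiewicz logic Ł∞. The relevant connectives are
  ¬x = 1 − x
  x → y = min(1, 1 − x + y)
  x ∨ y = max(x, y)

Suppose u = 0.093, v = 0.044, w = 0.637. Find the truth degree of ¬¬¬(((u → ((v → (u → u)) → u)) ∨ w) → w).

0.363

u → u = min(1, 1 − 0.093 + 0.093) = min(1, 1.000) = 1.000
v → (u → u) = min(1, 1 − 0.044 + 1.000) = min(1, 1.956) = 1.000
(v → (u → u)) → u = min(1, 1 − 1.000 + 0.093) = min(1, 0.093) = 0.093
u → ((v → (u → u)) → u) = min(1, 1 − 0.093 + 0.093) = min(1, 1.000) = 1.000
(u → ((v → (u → u)) → u)) ∨ w = max(1.000, 0.637) = 1.000
((u → ((v → (u → u)) → u)) ∨ w) → w = min(1, 1 − 1.000 + 0.637) = min(1, 0.637) = 0.637
¬(((u → ((v → (u → u)) → u)) ∨ w) → w) = 1 − 0.637 = 0.363
¬¬(((u → ((v → (u → u)) → u)) ∨ w) → w) = 1 − 0.363 = 0.637
¬¬¬(((u → ((v → (u → u)) → u)) ∨ w) → w) = 1 − 0.637 = 0.363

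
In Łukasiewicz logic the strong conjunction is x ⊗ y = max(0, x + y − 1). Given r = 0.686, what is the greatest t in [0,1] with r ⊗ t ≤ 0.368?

The residuum of the Łukasiewicz t-norm gives the supremum: min(1, 1 − 0.686 + 0.368).
1 − 0.686 + 0.368 = 0.682, so t = min(1, 0.682) = 0.682.
Check: 0.686 ⊗ 0.682 = max(0, 0.368) = 0.368 ≤ 0.368.

0.682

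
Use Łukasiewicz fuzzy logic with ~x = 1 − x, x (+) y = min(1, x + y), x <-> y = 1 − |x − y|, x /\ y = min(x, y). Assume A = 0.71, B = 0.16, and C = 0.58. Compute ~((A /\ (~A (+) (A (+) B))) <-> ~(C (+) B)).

0.45

~A = 1 − 0.71 = 0.29
A (+) B = min(1, 0.71 + 0.16) = min(1, 0.87) = 0.87
~A (+) (A (+) B) = min(1, 0.29 + 0.87) = min(1, 1.16) = 1.00
A /\ (~A (+) (A (+) B)) = min(0.71, 1.00) = 0.71
C (+) B = min(1, 0.58 + 0.16) = min(1, 0.74) = 0.74
~(C (+) B) = 1 − 0.74 = 0.26
(A /\ (~A (+) (A (+) B))) <-> ~(C (+) B) = 1 − |0.71 − 0.26| = 1 − 0.45 = 0.55
~((A /\ (~A (+) (A (+) B))) <-> ~(C (+) B)) = 1 − 0.55 = 0.45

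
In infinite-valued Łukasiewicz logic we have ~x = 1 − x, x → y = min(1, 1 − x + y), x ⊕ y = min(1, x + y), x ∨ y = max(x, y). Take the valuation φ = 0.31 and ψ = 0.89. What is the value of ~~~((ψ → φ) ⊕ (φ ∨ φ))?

ψ → φ = min(1, 1 − 0.89 + 0.31) = min(1, 0.42) = 0.42
φ ∨ φ = max(0.31, 0.31) = 0.31
(ψ → φ) ⊕ (φ ∨ φ) = min(1, 0.42 + 0.31) = min(1, 0.73) = 0.73
~((ψ → φ) ⊕ (φ ∨ φ)) = 1 − 0.73 = 0.27
~~((ψ → φ) ⊕ (φ ∨ φ)) = 1 − 0.27 = 0.73
~~~((ψ → φ) ⊕ (φ ∨ φ)) = 1 − 0.73 = 0.27

0.27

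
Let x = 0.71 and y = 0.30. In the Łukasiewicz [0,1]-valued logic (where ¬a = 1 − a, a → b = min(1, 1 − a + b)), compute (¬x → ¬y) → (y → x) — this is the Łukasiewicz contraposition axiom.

¬x = 1 − 0.71 = 0.29
¬y = 1 − 0.30 = 0.70
¬x → ¬y = min(1, 1 − 0.29 + 0.70) = min(1, 1.41) = 1.00
y → x = min(1, 1 − 0.30 + 0.71) = min(1, 1.41) = 1.00
(¬x → ¬y) → (y → x) = min(1, 1 − 1.00 + 1.00) = min(1, 1.00) = 1.00
(As expected: an axiom of Ł∞, always 1.)

1.00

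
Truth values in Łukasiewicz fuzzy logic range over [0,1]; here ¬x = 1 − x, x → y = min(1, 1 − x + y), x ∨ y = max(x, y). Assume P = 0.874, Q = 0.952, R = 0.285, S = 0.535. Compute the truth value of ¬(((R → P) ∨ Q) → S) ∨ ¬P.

0.465

R → P = min(1, 1 − 0.285 + 0.874) = min(1, 1.589) = 1.000
(R → P) ∨ Q = max(1.000, 0.952) = 1.000
((R → P) ∨ Q) → S = min(1, 1 − 1.000 + 0.535) = min(1, 0.535) = 0.535
¬(((R → P) ∨ Q) → S) = 1 − 0.535 = 0.465
¬P = 1 − 0.874 = 0.126
¬(((R → P) ∨ Q) → S) ∨ ¬P = max(0.465, 0.126) = 0.465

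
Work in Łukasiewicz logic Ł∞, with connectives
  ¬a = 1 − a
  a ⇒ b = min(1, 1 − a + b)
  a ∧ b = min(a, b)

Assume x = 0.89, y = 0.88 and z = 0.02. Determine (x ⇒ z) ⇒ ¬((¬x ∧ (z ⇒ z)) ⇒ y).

x ⇒ z = min(1, 1 − 0.89 + 0.02) = min(1, 0.13) = 0.13
¬x = 1 − 0.89 = 0.11
z ⇒ z = min(1, 1 − 0.02 + 0.02) = min(1, 1.00) = 1.00
¬x ∧ (z ⇒ z) = min(0.11, 1.00) = 0.11
(¬x ∧ (z ⇒ z)) ⇒ y = min(1, 1 − 0.11 + 0.88) = min(1, 1.77) = 1.00
¬((¬x ∧ (z ⇒ z)) ⇒ y) = 1 − 1.00 = 0.00
(x ⇒ z) ⇒ ¬((¬x ∧ (z ⇒ z)) ⇒ y) = min(1, 1 − 0.13 + 0.00) = min(1, 0.87) = 0.87

0.87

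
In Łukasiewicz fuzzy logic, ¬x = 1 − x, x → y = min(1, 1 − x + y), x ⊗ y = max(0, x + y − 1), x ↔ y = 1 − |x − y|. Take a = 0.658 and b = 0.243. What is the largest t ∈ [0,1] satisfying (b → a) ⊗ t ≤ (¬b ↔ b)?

b → a = min(1, 1 − 0.243 + 0.658) = min(1, 1.415) = 1.000
So the left factor is b → a = 1.000.
¬b = 1 − 0.243 = 0.757
¬b ↔ b = 1 − |0.757 − 0.243| = 1 − 0.514 = 0.486
So the right-hand bound is ¬b ↔ b = 0.486.
The residuum of the Łukasiewicz t-norm gives the supremum: min(1, 1 − 1.000 + 0.486).
1 − 1.000 + 0.486 = 0.486, so t = min(1, 0.486) = 0.486.
Check: 1.000 ⊗ 0.486 = max(0, 0.486) = 0.486 ≤ 0.486.

0.486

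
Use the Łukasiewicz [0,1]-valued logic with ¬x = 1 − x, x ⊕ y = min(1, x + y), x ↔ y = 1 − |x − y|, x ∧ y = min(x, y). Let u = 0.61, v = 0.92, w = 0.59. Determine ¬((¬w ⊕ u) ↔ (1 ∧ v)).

¬w = 1 − 0.59 = 0.41
¬w ⊕ u = min(1, 0.41 + 0.61) = min(1, 1.02) = 1.00
1 ∧ v = min(1.00, 0.92) = 0.92
(¬w ⊕ u) ↔ (1 ∧ v) = 1 − |1.00 − 0.92| = 1 − 0.08 = 0.92
¬((¬w ⊕ u) ↔ (1 ∧ v)) = 1 − 0.92 = 0.08

0.08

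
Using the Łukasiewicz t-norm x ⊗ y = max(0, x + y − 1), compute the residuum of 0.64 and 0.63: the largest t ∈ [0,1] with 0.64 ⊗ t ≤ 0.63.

0.99

The residuum of the Łukasiewicz t-norm gives the supremum: min(1, 1 − 0.64 + 0.63).
1 − 0.64 + 0.63 = 0.99, so t = min(1, 0.99) = 0.99.
Check: 0.64 ⊗ 0.99 = max(0, 0.63) = 0.63 ≤ 0.63.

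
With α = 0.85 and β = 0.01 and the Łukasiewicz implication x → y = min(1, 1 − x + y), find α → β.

0.16

α → β = min(1, 1 − 0.85 + 0.01) = min(1, 0.16) = 0.16
For comparison, the Gödel implication (1 if x ≤ y else y) would give 0.01.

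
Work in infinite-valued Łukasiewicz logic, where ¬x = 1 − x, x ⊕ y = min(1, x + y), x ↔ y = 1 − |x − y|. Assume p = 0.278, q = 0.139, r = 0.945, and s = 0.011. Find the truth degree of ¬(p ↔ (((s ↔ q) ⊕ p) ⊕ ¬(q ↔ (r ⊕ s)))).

s ↔ q = 1 − |0.011 − 0.139| = 1 − 0.128 = 0.872
(s ↔ q) ⊕ p = min(1, 0.872 + 0.278) = min(1, 1.150) = 1.000
r ⊕ s = min(1, 0.945 + 0.011) = min(1, 0.956) = 0.956
q ↔ (r ⊕ s) = 1 − |0.139 − 0.956| = 1 − 0.817 = 0.183
¬(q ↔ (r ⊕ s)) = 1 − 0.183 = 0.817
((s ↔ q) ⊕ p) ⊕ ¬(q ↔ (r ⊕ s)) = min(1, 1.000 + 0.817) = min(1, 1.817) = 1.000
p ↔ (((s ↔ q) ⊕ p) ⊕ ¬(q ↔ (r ⊕ s))) = 1 − |0.278 − 1.000| = 1 − 0.722 = 0.278
¬(p ↔ (((s ↔ q) ⊕ p) ⊕ ¬(q ↔ (r ⊕ s)))) = 1 − 0.278 = 0.722

0.722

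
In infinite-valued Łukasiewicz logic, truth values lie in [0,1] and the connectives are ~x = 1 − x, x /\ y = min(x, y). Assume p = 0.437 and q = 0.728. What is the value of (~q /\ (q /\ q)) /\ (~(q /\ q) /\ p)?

~q = 1 − 0.728 = 0.272
q /\ q = min(0.728, 0.728) = 0.728
~q /\ (q /\ q) = min(0.272, 0.728) = 0.272
~(q /\ q) = 1 − 0.728 = 0.272
~(q /\ q) /\ p = min(0.272, 0.437) = 0.272
(~q /\ (q /\ q)) /\ (~(q /\ q) /\ p) = min(0.272, 0.272) = 0.272

0.272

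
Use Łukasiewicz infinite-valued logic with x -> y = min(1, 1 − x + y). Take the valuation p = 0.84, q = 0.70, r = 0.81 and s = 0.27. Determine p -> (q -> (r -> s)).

0.92

r -> s = min(1, 1 − 0.81 + 0.27) = min(1, 0.46) = 0.46
q -> (r -> s) = min(1, 1 − 0.70 + 0.46) = min(1, 0.76) = 0.76
p -> (q -> (r -> s)) = min(1, 1 − 0.84 + 0.76) = min(1, 0.92) = 0.92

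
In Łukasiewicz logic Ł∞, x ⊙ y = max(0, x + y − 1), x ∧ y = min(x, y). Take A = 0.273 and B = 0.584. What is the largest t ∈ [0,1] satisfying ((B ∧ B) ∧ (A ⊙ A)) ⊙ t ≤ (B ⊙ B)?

B ∧ B = min(0.584, 0.584) = 0.584
A ⊙ A = max(0, 0.273 + 0.273 − 1) = max(0, -0.454) = 0.000
(B ∧ B) ∧ (A ⊙ A) = min(0.584, 0.000) = 0.000
So the left factor is (B ∧ B) ∧ (A ⊙ A) = 0.000.
B ⊙ B = max(0, 0.584 + 0.584 − 1) = max(0, 0.168) = 0.168
So the right-hand bound is B ⊙ B = 0.168.
The residuum of the Łukasiewicz t-norm gives the supremum: min(1, 1 − 0.000 + 0.168).
1 − 0.000 + 0.168 = 1.168, so t = min(1, 1.168) = 1.000.
Check: 0.000 ⊙ 1.000 = max(0, 0.000) = 0.000 ≤ 0.168.

1.000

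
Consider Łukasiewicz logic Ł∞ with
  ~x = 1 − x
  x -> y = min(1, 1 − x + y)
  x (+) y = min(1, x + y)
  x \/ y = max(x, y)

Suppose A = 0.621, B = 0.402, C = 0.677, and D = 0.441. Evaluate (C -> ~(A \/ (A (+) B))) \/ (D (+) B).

0.843

A (+) B = min(1, 0.621 + 0.402) = min(1, 1.023) = 1.000
A \/ (A (+) B) = max(0.621, 1.000) = 1.000
~(A \/ (A (+) B)) = 1 − 1.000 = 0.000
C -> ~(A \/ (A (+) B)) = min(1, 1 − 0.677 + 0.000) = min(1, 0.323) = 0.323
D (+) B = min(1, 0.441 + 0.402) = min(1, 0.843) = 0.843
(C -> ~(A \/ (A (+) B))) \/ (D (+) B) = max(0.323, 0.843) = 0.843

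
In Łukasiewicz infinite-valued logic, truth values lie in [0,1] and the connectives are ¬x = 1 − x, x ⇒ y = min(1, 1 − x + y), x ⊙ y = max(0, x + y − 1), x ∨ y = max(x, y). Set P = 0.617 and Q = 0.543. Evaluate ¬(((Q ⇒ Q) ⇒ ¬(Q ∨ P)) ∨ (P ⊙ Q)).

Q ⇒ Q = min(1, 1 − 0.543 + 0.543) = min(1, 1.000) = 1.000
Q ∨ P = max(0.543, 0.617) = 0.617
¬(Q ∨ P) = 1 − 0.617 = 0.383
(Q ⇒ Q) ⇒ ¬(Q ∨ P) = min(1, 1 − 1.000 + 0.383) = min(1, 0.383) = 0.383
P ⊙ Q = max(0, 0.617 + 0.543 − 1) = max(0, 0.160) = 0.160
((Q ⇒ Q) ⇒ ¬(Q ∨ P)) ∨ (P ⊙ Q) = max(0.383, 0.160) = 0.383
¬(((Q ⇒ Q) ⇒ ¬(Q ∨ P)) ∨ (P ⊙ Q)) = 1 − 0.383 = 0.617

0.617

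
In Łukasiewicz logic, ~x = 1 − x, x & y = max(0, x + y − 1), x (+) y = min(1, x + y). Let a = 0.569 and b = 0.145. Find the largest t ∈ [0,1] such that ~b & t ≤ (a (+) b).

~b = 1 − 0.145 = 0.855
So the left factor is ~b = 0.855.
a (+) b = min(1, 0.569 + 0.145) = min(1, 0.714) = 0.714
So the right-hand bound is a (+) b = 0.714.
The residuum of the Łukasiewicz t-norm gives the supremum: min(1, 1 − 0.855 + 0.714).
1 − 0.855 + 0.714 = 0.859, so t = min(1, 0.859) = 0.859.
Check: 0.855 & 0.859 = max(0, 0.714) = 0.714 ≤ 0.714.

0.859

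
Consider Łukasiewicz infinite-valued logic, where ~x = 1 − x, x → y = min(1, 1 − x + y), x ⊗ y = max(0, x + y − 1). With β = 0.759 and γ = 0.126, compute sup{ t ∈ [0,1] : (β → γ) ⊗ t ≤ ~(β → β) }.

β → γ = min(1, 1 − 0.759 + 0.126) = min(1, 0.367) = 0.367
So the left factor is β → γ = 0.367.
β → β = min(1, 1 − 0.759 + 0.759) = min(1, 1.000) = 1.000
~(β → β) = 1 − 1.000 = 0.000
So the right-hand bound is ~(β → β) = 0.000.
The residuum of the Łukasiewicz t-norm gives the supremum: min(1, 1 − 0.367 + 0.000).
1 − 0.367 + 0.000 = 0.633, so t = min(1, 0.633) = 0.633.
Check: 0.367 ⊗ 0.633 = max(0, 0.000) = 0.000 ≤ 0.000.

0.633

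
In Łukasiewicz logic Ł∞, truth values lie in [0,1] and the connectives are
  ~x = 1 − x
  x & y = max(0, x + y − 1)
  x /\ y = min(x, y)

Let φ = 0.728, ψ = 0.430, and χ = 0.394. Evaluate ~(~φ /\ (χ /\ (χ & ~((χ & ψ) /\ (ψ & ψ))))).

0.728

~φ = 1 − 0.728 = 0.272
χ & ψ = max(0, 0.394 + 0.430 − 1) = max(0, -0.176) = 0.000
ψ & ψ = max(0, 0.430 + 0.430 − 1) = max(0, -0.140) = 0.000
(χ & ψ) /\ (ψ & ψ) = min(0.000, 0.000) = 0.000
~((χ & ψ) /\ (ψ & ψ)) = 1 − 0.000 = 1.000
χ & ~((χ & ψ) /\ (ψ & ψ)) = max(0, 0.394 + 1.000 − 1) = max(0, 0.394) = 0.394
χ /\ (χ & ~((χ & ψ) /\ (ψ & ψ))) = min(0.394, 0.394) = 0.394
~φ /\ (χ /\ (χ & ~((χ & ψ) /\ (ψ & ψ)))) = min(0.272, 0.394) = 0.272
~(~φ /\ (χ /\ (χ & ~((χ & ψ) /\ (ψ & ψ))))) = 1 − 0.272 = 0.728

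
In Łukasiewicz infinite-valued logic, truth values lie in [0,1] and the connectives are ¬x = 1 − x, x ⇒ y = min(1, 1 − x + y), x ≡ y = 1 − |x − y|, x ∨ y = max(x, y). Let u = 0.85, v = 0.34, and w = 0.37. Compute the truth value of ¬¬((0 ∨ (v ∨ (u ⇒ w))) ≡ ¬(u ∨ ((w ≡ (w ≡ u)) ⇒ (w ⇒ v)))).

u ⇒ w = min(1, 1 − 0.85 + 0.37) = min(1, 0.52) = 0.52
v ∨ (u ⇒ w) = max(0.34, 0.52) = 0.52
0 ∨ (v ∨ (u ⇒ w)) = max(0.00, 0.52) = 0.52
w ≡ u = 1 − |0.37 − 0.85| = 1 − 0.48 = 0.52
w ≡ (w ≡ u) = 1 − |0.37 − 0.52| = 1 − 0.15 = 0.85
w ⇒ v = min(1, 1 − 0.37 + 0.34) = min(1, 0.97) = 0.97
(w ≡ (w ≡ u)) ⇒ (w ⇒ v) = min(1, 1 − 0.85 + 0.97) = min(1, 1.12) = 1.00
u ∨ ((w ≡ (w ≡ u)) ⇒ (w ⇒ v)) = max(0.85, 1.00) = 1.00
¬(u ∨ ((w ≡ (w ≡ u)) ⇒ (w ⇒ v))) = 1 − 1.00 = 0.00
(0 ∨ (v ∨ (u ⇒ w))) ≡ ¬(u ∨ ((w ≡ (w ≡ u)) ⇒ (w ⇒ v))) = 1 − |0.52 − 0.00| = 1 − 0.52 = 0.48
¬((0 ∨ (v ∨ (u ⇒ w))) ≡ ¬(u ∨ ((w ≡ (w ≡ u)) ⇒ (w ⇒ v)))) = 1 − 0.48 = 0.52
¬¬((0 ∨ (v ∨ (u ⇒ w))) ≡ ¬(u ∨ ((w ≡ (w ≡ u)) ⇒ (w ⇒ v)))) = 1 − 0.52 = 0.48

0.48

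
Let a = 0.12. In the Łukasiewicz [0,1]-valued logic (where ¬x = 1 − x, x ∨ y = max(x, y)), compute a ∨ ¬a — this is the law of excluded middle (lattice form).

¬a = 1 − 0.12 = 0.88
a ∨ ¬a = max(0.12, 0.88) = 0.88
(The value 0.88 < 1 shows this instance is not satisfied; not a Ł∞-tautology — its value is max(a, 1−a).)

0.88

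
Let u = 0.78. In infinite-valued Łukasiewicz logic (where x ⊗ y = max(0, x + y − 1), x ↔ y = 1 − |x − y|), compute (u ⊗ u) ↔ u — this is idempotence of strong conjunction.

u ⊗ u = max(0, 0.78 + 0.78 − 1) = max(0, 0.56) = 0.56
(u ⊗ u) ↔ u = 1 − |0.56 − 0.78| = 1 − 0.22 = 0.78
(The value 0.78 < 1 shows this instance is not satisfied; fails in Ł∞ since a ⊗ a = max(0, 2a−1) ≠ a in general.)

0.78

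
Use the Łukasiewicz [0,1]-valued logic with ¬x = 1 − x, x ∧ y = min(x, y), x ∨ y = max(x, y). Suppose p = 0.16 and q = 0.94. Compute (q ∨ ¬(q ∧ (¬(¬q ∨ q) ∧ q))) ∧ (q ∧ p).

0.16

¬q = 1 − 0.94 = 0.06
¬q ∨ q = max(0.06, 0.94) = 0.94
¬(¬q ∨ q) = 1 − 0.94 = 0.06
¬(¬q ∨ q) ∧ q = min(0.06, 0.94) = 0.06
q ∧ (¬(¬q ∨ q) ∧ q) = min(0.94, 0.06) = 0.06
¬(q ∧ (¬(¬q ∨ q) ∧ q)) = 1 − 0.06 = 0.94
q ∨ ¬(q ∧ (¬(¬q ∨ q) ∧ q)) = max(0.94, 0.94) = 0.94
q ∧ p = min(0.94, 0.16) = 0.16
(q ∨ ¬(q ∧ (¬(¬q ∨ q) ∧ q))) ∧ (q ∧ p) = min(0.94, 0.16) = 0.16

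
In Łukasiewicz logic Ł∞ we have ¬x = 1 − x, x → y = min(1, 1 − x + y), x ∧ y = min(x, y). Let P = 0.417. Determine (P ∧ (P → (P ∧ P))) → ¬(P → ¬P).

P ∧ P = min(0.417, 0.417) = 0.417
P → (P ∧ P) = min(1, 1 − 0.417 + 0.417) = min(1, 1.000) = 1.000
P ∧ (P → (P ∧ P)) = min(0.417, 1.000) = 0.417
¬P = 1 − 0.417 = 0.583
P → ¬P = min(1, 1 − 0.417 + 0.583) = min(1, 1.166) = 1.000
¬(P → ¬P) = 1 − 1.000 = 0.000
(P ∧ (P → (P ∧ P))) → ¬(P → ¬P) = min(1, 1 − 0.417 + 0.000) = min(1, 0.583) = 0.583

0.583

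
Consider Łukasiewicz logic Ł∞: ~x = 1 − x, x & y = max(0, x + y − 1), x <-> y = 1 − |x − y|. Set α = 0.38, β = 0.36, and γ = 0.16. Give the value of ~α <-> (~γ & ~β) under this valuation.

0.86

~α = 1 − 0.38 = 0.62
~γ = 1 − 0.16 = 0.84
~β = 1 − 0.36 = 0.64
~γ & ~β = max(0, 0.84 + 0.64 − 1) = max(0, 0.48) = 0.48
~α <-> (~γ & ~β) = 1 − |0.62 − 0.48| = 1 − 0.14 = 0.86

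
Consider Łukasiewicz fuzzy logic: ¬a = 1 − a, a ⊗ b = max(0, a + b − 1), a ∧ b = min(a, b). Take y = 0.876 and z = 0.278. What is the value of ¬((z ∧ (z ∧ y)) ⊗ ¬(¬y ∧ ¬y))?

0.846

z ∧ y = min(0.278, 0.876) = 0.278
z ∧ (z ∧ y) = min(0.278, 0.278) = 0.278
¬y = 1 − 0.876 = 0.124
¬y ∧ ¬y = min(0.124, 0.124) = 0.124
¬(¬y ∧ ¬y) = 1 − 0.124 = 0.876
(z ∧ (z ∧ y)) ⊗ ¬(¬y ∧ ¬y) = max(0, 0.278 + 0.876 − 1) = max(0, 0.154) = 0.154
¬((z ∧ (z ∧ y)) ⊗ ¬(¬y ∧ ¬y)) = 1 − 0.154 = 0.846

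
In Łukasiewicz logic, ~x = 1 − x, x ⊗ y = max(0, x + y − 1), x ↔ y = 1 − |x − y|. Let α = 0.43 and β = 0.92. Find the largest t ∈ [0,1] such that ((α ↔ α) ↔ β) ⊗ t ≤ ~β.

0.16

α ↔ α = 1 − |0.43 − 0.43| = 1 − 0.00 = 1.00
(α ↔ α) ↔ β = 1 − |1.00 − 0.92| = 1 − 0.08 = 0.92
So the left factor is (α ↔ α) ↔ β = 0.92.
~β = 1 − 0.92 = 0.08
So the right-hand bound is ~β = 0.08.
The residuum of the Łukasiewicz t-norm gives the supremum: min(1, 1 − 0.92 + 0.08).
1 − 0.92 + 0.08 = 0.16, so t = min(1, 0.16) = 0.16.
Check: 0.92 ⊗ 0.16 = max(0, 0.08) = 0.08 ≤ 0.08.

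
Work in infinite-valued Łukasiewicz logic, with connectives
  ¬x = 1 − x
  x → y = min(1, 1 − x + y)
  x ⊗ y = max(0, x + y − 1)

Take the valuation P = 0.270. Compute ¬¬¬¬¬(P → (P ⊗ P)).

0.270

P ⊗ P = max(0, 0.270 + 0.270 − 1) = max(0, -0.460) = 0.000
P → (P ⊗ P) = min(1, 1 − 0.270 + 0.000) = min(1, 0.730) = 0.730
¬(P → (P ⊗ P)) = 1 − 0.730 = 0.270
¬¬(P → (P ⊗ P)) = 1 − 0.270 = 0.730
¬¬¬(P → (P ⊗ P)) = 1 − 0.730 = 0.270
¬¬¬¬(P → (P ⊗ P)) = 1 − 0.270 = 0.730
¬¬¬¬¬(P → (P ⊗ P)) = 1 − 0.730 = 0.270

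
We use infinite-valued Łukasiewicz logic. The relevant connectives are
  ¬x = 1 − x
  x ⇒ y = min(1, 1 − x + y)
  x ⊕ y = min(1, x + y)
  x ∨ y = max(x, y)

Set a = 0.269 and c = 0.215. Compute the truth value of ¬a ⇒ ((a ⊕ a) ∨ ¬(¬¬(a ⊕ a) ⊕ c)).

0.807

¬a = 1 − 0.269 = 0.731
a ⊕ a = min(1, 0.269 + 0.269) = min(1, 0.538) = 0.538
¬(a ⊕ a) = 1 − 0.538 = 0.462
¬¬(a ⊕ a) = 1 − 0.462 = 0.538
¬¬(a ⊕ a) ⊕ c = min(1, 0.538 + 0.215) = min(1, 0.753) = 0.753
¬(¬¬(a ⊕ a) ⊕ c) = 1 − 0.753 = 0.247
(a ⊕ a) ∨ ¬(¬¬(a ⊕ a) ⊕ c) = max(0.538, 0.247) = 0.538
¬a ⇒ ((a ⊕ a) ∨ ¬(¬¬(a ⊕ a) ⊕ c)) = min(1, 1 − 0.731 + 0.538) = min(1, 0.807) = 0.807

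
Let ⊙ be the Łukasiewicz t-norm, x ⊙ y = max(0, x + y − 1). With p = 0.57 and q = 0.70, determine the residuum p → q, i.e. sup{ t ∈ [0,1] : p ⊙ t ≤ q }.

The residuum of the Łukasiewicz t-norm gives the supremum: min(1, 1 − 0.57 + 0.70).
1 − 0.57 + 0.70 = 1.13, so t = min(1, 1.13) = 1.00.
Check: 0.57 ⊙ 1.00 = max(0, 0.57) = 0.57 ≤ 0.70.

1.00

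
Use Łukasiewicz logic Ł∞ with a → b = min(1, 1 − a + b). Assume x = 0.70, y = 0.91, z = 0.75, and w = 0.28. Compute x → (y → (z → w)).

0.92

z → w = min(1, 1 − 0.75 + 0.28) = min(1, 0.53) = 0.53
y → (z → w) = min(1, 1 − 0.91 + 0.53) = min(1, 0.62) = 0.62
x → (y → (z → w)) = min(1, 1 − 0.70 + 0.62) = min(1, 0.92) = 0.92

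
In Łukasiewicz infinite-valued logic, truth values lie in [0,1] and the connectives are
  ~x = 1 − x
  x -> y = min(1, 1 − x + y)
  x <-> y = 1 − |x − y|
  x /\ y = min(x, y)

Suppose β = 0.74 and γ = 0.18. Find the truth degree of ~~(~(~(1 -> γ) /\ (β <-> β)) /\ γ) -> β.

1 -> γ = min(1, 1 − 1.00 + 0.18) = min(1, 0.18) = 0.18
~(1 -> γ) = 1 − 0.18 = 0.82
β <-> β = 1 − |0.74 − 0.74| = 1 − 0.00 = 1.00
~(1 -> γ) /\ (β <-> β) = min(0.82, 1.00) = 0.82
~(~(1 -> γ) /\ (β <-> β)) = 1 − 0.82 = 0.18
~(~(1 -> γ) /\ (β <-> β)) /\ γ = min(0.18, 0.18) = 0.18
~(~(~(1 -> γ) /\ (β <-> β)) /\ γ) = 1 − 0.18 = 0.82
~~(~(~(1 -> γ) /\ (β <-> β)) /\ γ) = 1 − 0.82 = 0.18
~~(~(~(1 -> γ) /\ (β <-> β)) /\ γ) -> β = min(1, 1 − 0.18 + 0.74) = min(1, 1.56) = 1.00

1.00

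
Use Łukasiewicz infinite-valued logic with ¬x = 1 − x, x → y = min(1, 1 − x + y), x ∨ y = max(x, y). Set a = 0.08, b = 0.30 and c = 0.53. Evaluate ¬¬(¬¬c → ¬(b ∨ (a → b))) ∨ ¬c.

¬c = 1 − 0.53 = 0.47
¬¬c = 1 − 0.47 = 0.53
a → b = min(1, 1 − 0.08 + 0.30) = min(1, 1.22) = 1.00
b ∨ (a → b) = max(0.30, 1.00) = 1.00
¬(b ∨ (a → b)) = 1 − 1.00 = 0.00
¬¬c → ¬(b ∨ (a → b)) = min(1, 1 − 0.53 + 0.00) = min(1, 0.47) = 0.47
¬(¬¬c → ¬(b ∨ (a → b))) = 1 − 0.47 = 0.53
¬¬(¬¬c → ¬(b ∨ (a → b))) = 1 − 0.53 = 0.47
¬¬(¬¬c → ¬(b ∨ (a → b))) ∨ ¬c = max(0.47, 0.47) = 0.47

0.47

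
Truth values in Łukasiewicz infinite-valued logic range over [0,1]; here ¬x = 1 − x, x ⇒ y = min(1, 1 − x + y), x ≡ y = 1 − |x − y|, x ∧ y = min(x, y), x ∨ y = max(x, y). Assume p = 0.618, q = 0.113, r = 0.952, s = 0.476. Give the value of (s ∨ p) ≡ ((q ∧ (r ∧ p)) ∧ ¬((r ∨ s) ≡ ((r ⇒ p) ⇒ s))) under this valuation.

s ∨ p = max(0.476, 0.618) = 0.618
r ∧ p = min(0.952, 0.618) = 0.618
q ∧ (r ∧ p) = min(0.113, 0.618) = 0.113
r ∨ s = max(0.952, 0.476) = 0.952
r ⇒ p = min(1, 1 − 0.952 + 0.618) = min(1, 0.666) = 0.666
(r ⇒ p) ⇒ s = min(1, 1 − 0.666 + 0.476) = min(1, 0.810) = 0.810
(r ∨ s) ≡ ((r ⇒ p) ⇒ s) = 1 − |0.952 − 0.810| = 1 − 0.142 = 0.858
¬((r ∨ s) ≡ ((r ⇒ p) ⇒ s)) = 1 − 0.858 = 0.142
(q ∧ (r ∧ p)) ∧ ¬((r ∨ s) ≡ ((r ⇒ p) ⇒ s)) = min(0.113, 0.142) = 0.113
(s ∨ p) ≡ ((q ∧ (r ∧ p)) ∧ ¬((r ∨ s) ≡ ((r ⇒ p) ⇒ s))) = 1 − |0.618 − 0.113| = 1 − 0.505 = 0.495

0.495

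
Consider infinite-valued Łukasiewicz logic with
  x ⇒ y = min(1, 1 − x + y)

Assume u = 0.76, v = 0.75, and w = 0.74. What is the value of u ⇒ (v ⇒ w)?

1.00

v ⇒ w = min(1, 1 − 0.75 + 0.74) = min(1, 0.99) = 0.99
u ⇒ (v ⇒ w) = min(1, 1 − 0.76 + 0.99) = min(1, 1.23) = 1.00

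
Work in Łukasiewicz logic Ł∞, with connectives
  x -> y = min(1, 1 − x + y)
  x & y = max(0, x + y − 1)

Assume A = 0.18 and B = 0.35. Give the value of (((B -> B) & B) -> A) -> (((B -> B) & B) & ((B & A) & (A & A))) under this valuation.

B -> B = min(1, 1 − 0.35 + 0.35) = min(1, 1.00) = 1.00
(B -> B) & B = max(0, 1.00 + 0.35 − 1) = max(0, 0.35) = 0.35
((B -> B) & B) -> A = min(1, 1 − 0.35 + 0.18) = min(1, 0.83) = 0.83
B & A = max(0, 0.35 + 0.18 − 1) = max(0, -0.47) = 0.00
A & A = max(0, 0.18 + 0.18 − 1) = max(0, -0.64) = 0.00
(B & A) & (A & A) = max(0, 0.00 + 0.00 − 1) = max(0, -1.00) = 0.00
((B -> B) & B) & ((B & A) & (A & A)) = max(0, 0.35 + 0.00 − 1) = max(0, -0.65) = 0.00
(((B -> B) & B) -> A) -> (((B -> B) & B) & ((B & A) & (A & A))) = min(1, 1 − 0.83 + 0.00) = min(1, 0.17) = 0.17

0.17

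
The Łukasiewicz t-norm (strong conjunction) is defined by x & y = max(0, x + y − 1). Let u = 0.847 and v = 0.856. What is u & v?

u & v = max(0, 0.847 + 0.856 − 1) = max(0, 0.703) = 0.703
For comparison, the Gödel (minimum) t-norm min(x, y) would give 0.847.

0.703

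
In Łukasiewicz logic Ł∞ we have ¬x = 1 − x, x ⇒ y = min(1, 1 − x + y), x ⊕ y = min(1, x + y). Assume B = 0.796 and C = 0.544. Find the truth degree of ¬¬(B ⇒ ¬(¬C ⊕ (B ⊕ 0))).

0.204

¬C = 1 − 0.544 = 0.456
B ⊕ 0 = min(1, 0.796 + 0.000) = min(1, 0.796) = 0.796
¬C ⊕ (B ⊕ 0) = min(1, 0.456 + 0.796) = min(1, 1.252) = 1.000
¬(¬C ⊕ (B ⊕ 0)) = 1 − 1.000 = 0.000
B ⇒ ¬(¬C ⊕ (B ⊕ 0)) = min(1, 1 − 0.796 + 0.000) = min(1, 0.204) = 0.204
¬(B ⇒ ¬(¬C ⊕ (B ⊕ 0))) = 1 − 0.204 = 0.796
¬¬(B ⇒ ¬(¬C ⊕ (B ⊕ 0))) = 1 − 0.796 = 0.204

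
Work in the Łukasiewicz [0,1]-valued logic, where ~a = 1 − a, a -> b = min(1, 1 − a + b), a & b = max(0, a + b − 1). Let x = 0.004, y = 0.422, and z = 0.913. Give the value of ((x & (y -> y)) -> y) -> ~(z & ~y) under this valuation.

0.509

y -> y = min(1, 1 − 0.422 + 0.422) = min(1, 1.000) = 1.000
x & (y -> y) = max(0, 0.004 + 1.000 − 1) = max(0, 0.004) = 0.004
(x & (y -> y)) -> y = min(1, 1 − 0.004 + 0.422) = min(1, 1.418) = 1.000
~y = 1 − 0.422 = 0.578
z & ~y = max(0, 0.913 + 0.578 − 1) = max(0, 0.491) = 0.491
~(z & ~y) = 1 − 0.491 = 0.509
((x & (y -> y)) -> y) -> ~(z & ~y) = min(1, 1 − 1.000 + 0.509) = min(1, 0.509) = 0.509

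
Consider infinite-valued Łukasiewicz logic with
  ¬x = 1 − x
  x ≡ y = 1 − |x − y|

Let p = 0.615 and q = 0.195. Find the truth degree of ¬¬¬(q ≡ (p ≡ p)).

p ≡ p = 1 − |0.615 − 0.615| = 1 − 0.000 = 1.000
q ≡ (p ≡ p) = 1 − |0.195 − 1.000| = 1 − 0.805 = 0.195
¬(q ≡ (p ≡ p)) = 1 − 0.195 = 0.805
¬¬(q ≡ (p ≡ p)) = 1 − 0.805 = 0.195
¬¬¬(q ≡ (p ≡ p)) = 1 − 0.195 = 0.805

0.805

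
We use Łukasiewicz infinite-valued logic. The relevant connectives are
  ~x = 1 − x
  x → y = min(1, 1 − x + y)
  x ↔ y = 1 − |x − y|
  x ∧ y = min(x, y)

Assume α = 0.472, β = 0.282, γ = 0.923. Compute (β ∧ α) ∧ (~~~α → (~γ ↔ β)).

0.282

β ∧ α = min(0.282, 0.472) = 0.282
~α = 1 − 0.472 = 0.528
~~α = 1 − 0.528 = 0.472
~~~α = 1 − 0.472 = 0.528
~γ = 1 − 0.923 = 0.077
~γ ↔ β = 1 − |0.077 − 0.282| = 1 − 0.205 = 0.795
~~~α → (~γ ↔ β) = min(1, 1 − 0.528 + 0.795) = min(1, 1.267) = 1.000
(β ∧ α) ∧ (~~~α → (~γ ↔ β)) = min(0.282, 1.000) = 0.282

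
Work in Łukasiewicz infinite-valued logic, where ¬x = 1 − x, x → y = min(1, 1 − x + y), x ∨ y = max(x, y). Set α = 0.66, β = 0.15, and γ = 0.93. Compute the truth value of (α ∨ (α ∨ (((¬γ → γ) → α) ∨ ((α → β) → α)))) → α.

0.66

¬γ = 1 − 0.93 = 0.07
¬γ → γ = min(1, 1 − 0.07 + 0.93) = min(1, 1.86) = 1.00
(¬γ → γ) → α = min(1, 1 − 1.00 + 0.66) = min(1, 0.66) = 0.66
α → β = min(1, 1 − 0.66 + 0.15) = min(1, 0.49) = 0.49
(α → β) → α = min(1, 1 − 0.49 + 0.66) = min(1, 1.17) = 1.00
((¬γ → γ) → α) ∨ ((α → β) → α) = max(0.66, 1.00) = 1.00
α ∨ (((¬γ → γ) → α) ∨ ((α → β) → α)) = max(0.66, 1.00) = 1.00
α ∨ (α ∨ (((¬γ → γ) → α) ∨ ((α → β) → α))) = max(0.66, 1.00) = 1.00
(α ∨ (α ∨ (((¬γ → γ) → α) ∨ ((α → β) → α)))) → α = min(1, 1 − 1.00 + 0.66) = min(1, 0.66) = 0.66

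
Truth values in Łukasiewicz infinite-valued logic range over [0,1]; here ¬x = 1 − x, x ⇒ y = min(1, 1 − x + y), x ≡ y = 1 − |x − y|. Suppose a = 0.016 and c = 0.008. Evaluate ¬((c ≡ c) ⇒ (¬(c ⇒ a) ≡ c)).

0.008

c ≡ c = 1 − |0.008 − 0.008| = 1 − 0.000 = 1.000
c ⇒ a = min(1, 1 − 0.008 + 0.016) = min(1, 1.008) = 1.000
¬(c ⇒ a) = 1 − 1.000 = 0.000
¬(c ⇒ a) ≡ c = 1 − |0.000 − 0.008| = 1 − 0.008 = 0.992
(c ≡ c) ⇒ (¬(c ⇒ a) ≡ c) = min(1, 1 − 1.000 + 0.992) = min(1, 0.992) = 0.992
¬((c ≡ c) ⇒ (¬(c ⇒ a) ≡ c)) = 1 − 0.992 = 0.008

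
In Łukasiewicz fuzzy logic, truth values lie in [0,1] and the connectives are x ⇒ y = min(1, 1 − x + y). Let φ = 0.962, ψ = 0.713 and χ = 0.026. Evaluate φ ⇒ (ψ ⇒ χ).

ψ ⇒ χ = min(1, 1 − 0.713 + 0.026) = min(1, 0.313) = 0.313
φ ⇒ (ψ ⇒ χ) = min(1, 1 − 0.962 + 0.313) = min(1, 0.351) = 0.351

0.351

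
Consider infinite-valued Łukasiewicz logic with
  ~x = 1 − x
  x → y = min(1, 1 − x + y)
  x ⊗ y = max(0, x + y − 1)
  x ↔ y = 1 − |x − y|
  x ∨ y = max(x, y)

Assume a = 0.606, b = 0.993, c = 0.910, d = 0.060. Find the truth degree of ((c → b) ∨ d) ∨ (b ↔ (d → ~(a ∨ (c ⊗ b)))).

1.000

c → b = min(1, 1 − 0.910 + 0.993) = min(1, 1.083) = 1.000
(c → b) ∨ d = max(1.000, 0.060) = 1.000
c ⊗ b = max(0, 0.910 + 0.993 − 1) = max(0, 0.903) = 0.903
a ∨ (c ⊗ b) = max(0.606, 0.903) = 0.903
~(a ∨ (c ⊗ b)) = 1 − 0.903 = 0.097
d → ~(a ∨ (c ⊗ b)) = min(1, 1 − 0.060 + 0.097) = min(1, 1.037) = 1.000
b ↔ (d → ~(a ∨ (c ⊗ b))) = 1 − |0.993 − 1.000| = 1 − 0.007 = 0.993
((c → b) ∨ d) ∨ (b ↔ (d → ~(a ∨ (c ⊗ b)))) = max(1.000, 0.993) = 1.000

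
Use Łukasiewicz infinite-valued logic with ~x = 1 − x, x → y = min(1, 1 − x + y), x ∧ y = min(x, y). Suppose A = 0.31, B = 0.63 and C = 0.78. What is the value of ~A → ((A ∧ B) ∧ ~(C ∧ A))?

~A = 1 − 0.31 = 0.69
A ∧ B = min(0.31, 0.63) = 0.31
C ∧ A = min(0.78, 0.31) = 0.31
~(C ∧ A) = 1 − 0.31 = 0.69
(A ∧ B) ∧ ~(C ∧ A) = min(0.31, 0.69) = 0.31
~A → ((A ∧ B) ∧ ~(C ∧ A)) = min(1, 1 − 0.69 + 0.31) = min(1, 0.62) = 0.62

0.62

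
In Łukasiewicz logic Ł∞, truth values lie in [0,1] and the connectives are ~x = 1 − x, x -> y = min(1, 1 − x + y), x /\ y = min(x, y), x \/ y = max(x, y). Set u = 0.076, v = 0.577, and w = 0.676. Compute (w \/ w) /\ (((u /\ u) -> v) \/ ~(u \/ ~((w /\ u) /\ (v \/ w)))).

0.676

w \/ w = max(0.676, 0.676) = 0.676
u /\ u = min(0.076, 0.076) = 0.076
(u /\ u) -> v = min(1, 1 − 0.076 + 0.577) = min(1, 1.501) = 1.000
w /\ u = min(0.676, 0.076) = 0.076
v \/ w = max(0.577, 0.676) = 0.676
(w /\ u) /\ (v \/ w) = min(0.076, 0.676) = 0.076
~((w /\ u) /\ (v \/ w)) = 1 − 0.076 = 0.924
u \/ ~((w /\ u) /\ (v \/ w)) = max(0.076, 0.924) = 0.924
~(u \/ ~((w /\ u) /\ (v \/ w))) = 1 − 0.924 = 0.076
((u /\ u) -> v) \/ ~(u \/ ~((w /\ u) /\ (v \/ w))) = max(1.000, 0.076) = 1.000
(w \/ w) /\ (((u /\ u) -> v) \/ ~(u \/ ~((w /\ u) /\ (v \/ w)))) = min(0.676, 1.000) = 0.676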